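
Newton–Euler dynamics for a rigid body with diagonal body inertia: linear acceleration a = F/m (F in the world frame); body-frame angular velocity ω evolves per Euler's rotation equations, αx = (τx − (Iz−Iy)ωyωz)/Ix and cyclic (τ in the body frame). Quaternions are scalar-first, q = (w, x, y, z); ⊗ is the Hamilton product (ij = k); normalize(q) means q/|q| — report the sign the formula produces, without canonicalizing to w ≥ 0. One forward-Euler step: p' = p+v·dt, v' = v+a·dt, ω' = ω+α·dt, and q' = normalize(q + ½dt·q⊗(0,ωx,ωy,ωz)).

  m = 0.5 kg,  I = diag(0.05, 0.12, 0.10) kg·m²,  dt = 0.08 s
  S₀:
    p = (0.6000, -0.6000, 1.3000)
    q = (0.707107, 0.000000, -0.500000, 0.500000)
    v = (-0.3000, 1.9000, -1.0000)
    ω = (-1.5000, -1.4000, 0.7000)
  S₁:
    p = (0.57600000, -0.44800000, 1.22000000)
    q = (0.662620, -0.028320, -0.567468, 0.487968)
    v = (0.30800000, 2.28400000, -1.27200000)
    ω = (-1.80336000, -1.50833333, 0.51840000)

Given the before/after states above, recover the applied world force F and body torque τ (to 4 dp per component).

F = (3.8000, 2.4000, -1.7000)
τ = (-0.1700, -0.1100, -0.0800)

v₁ − v₀ = (0.60800000, 0.38400000, -0.27200000)
m·(v₁−v₀)/dt = (3.8000, 2.4000, -1.7000)
ω₁ − ω₀ = (-0.30336000, -0.10833333, -0.18160000)
τ = I·(Δω/dt) + ω₀×(Iω₀) = (-0.1700, -0.1100, -0.0800)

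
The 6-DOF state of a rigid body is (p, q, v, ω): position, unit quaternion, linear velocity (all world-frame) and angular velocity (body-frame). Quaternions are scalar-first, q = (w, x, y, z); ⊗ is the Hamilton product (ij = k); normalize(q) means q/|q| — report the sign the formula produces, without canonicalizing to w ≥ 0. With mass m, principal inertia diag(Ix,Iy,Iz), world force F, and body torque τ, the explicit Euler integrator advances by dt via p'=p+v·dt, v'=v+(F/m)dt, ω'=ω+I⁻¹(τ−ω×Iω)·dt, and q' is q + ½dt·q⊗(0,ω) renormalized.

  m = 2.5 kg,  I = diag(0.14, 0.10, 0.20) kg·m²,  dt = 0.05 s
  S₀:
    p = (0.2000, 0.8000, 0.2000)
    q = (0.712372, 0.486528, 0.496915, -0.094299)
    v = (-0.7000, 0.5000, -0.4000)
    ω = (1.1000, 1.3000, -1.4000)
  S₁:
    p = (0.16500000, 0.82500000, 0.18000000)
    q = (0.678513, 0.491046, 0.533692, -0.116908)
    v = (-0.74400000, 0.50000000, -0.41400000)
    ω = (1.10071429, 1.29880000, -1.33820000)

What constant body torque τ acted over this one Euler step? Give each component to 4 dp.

ω₁ − ω₀ = (0.00071429, -0.00120000, 0.06180000)
precession coupling = (-0.1820, 0.0924, -0.0572)
applied torque τ = (-0.1800, 0.0900, 0.1900)

τ = (-0.1800, 0.0900, 0.1900)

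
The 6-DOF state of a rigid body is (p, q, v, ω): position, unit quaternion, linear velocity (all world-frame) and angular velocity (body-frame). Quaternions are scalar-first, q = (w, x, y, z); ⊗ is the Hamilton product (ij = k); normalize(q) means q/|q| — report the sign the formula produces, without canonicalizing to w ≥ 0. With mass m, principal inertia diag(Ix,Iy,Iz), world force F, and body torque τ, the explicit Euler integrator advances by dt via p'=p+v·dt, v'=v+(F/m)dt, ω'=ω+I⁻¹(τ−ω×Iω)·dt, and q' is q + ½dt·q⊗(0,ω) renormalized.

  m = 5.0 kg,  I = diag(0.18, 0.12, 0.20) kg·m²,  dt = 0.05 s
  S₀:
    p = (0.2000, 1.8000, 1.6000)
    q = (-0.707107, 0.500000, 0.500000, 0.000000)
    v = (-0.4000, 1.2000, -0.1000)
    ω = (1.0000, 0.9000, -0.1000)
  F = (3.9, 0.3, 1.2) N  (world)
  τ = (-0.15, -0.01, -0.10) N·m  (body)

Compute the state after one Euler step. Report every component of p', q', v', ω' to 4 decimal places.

p' = (0.1800, 1.8600, 1.5950)
q' = (-0.7304, 0.4808, 0.4851, 0.0005)
v' = (-0.3610, 1.2030, -0.0880)
ω' = (0.9603, 0.8950, -0.1115)

a = F/m = (0.7800, 0.0600, 0.2400)
p + v·dt = (0.1800, 1.8600, 1.5950)
v + (F/m)dt = (-0.3610, 1.2030, -0.0880)
precession coupling ω×(Iω) = (-0.0072, 0.0020, -0.0540)
α = I⁻¹(τ − ω×Iω) = (-0.7933, -0.1000, -0.2300)
new body rate ω' = (0.9603, 0.8950, -0.1115)
2q̇ = q⊗(0,ω) = (-0.9500000, -0.7571070, -0.5863963, 0.0207107)
q' = normalize(q + ½dt·q⊗(0,ω)) = (-0.7304, 0.4808, 0.4851, 0.0005)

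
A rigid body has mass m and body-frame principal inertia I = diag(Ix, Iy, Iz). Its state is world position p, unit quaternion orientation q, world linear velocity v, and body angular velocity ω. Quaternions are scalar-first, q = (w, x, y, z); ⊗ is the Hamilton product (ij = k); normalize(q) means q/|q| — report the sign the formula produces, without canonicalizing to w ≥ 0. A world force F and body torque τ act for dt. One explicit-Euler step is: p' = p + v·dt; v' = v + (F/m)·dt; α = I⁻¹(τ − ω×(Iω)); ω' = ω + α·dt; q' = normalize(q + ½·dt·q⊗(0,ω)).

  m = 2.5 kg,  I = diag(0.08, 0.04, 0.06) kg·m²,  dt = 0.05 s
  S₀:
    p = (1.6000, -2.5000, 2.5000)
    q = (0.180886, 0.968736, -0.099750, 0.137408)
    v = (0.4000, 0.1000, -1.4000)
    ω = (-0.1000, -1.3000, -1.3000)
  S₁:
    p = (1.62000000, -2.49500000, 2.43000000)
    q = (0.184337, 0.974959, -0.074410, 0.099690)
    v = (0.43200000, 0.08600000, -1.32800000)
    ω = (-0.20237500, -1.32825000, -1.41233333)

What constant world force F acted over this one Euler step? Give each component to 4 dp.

v₁ − v₀ = (0.03200000, -0.01400000, 0.07200000)
m·(v₁−v₀)/dt = (1.6000, -0.7000, 3.6000)

F = (1.6000, -0.7000, 3.6000)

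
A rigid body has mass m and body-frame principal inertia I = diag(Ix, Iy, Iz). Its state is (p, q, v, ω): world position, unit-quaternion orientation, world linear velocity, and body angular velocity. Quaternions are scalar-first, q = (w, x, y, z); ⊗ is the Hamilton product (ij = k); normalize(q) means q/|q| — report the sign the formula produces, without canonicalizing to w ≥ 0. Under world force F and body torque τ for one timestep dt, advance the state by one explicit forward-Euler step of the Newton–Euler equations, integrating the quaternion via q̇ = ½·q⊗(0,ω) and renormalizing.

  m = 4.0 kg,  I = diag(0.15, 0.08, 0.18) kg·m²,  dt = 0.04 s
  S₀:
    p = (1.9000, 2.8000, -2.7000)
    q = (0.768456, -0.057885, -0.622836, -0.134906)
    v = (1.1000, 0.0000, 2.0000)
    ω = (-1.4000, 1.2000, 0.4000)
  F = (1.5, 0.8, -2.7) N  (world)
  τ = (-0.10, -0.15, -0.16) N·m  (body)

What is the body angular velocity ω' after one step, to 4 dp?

ω×(Iω) gyroscopic = (0.0480, 0.0168, 0.1176)
α = I⁻¹(τ − ω×Iω) = (-0.9867, -2.0850, -1.5422)
ω' = ω + α·dt = (-1.4395, 1.1166, 0.3383)

ω' = (-1.4395, 1.1166, 0.3383)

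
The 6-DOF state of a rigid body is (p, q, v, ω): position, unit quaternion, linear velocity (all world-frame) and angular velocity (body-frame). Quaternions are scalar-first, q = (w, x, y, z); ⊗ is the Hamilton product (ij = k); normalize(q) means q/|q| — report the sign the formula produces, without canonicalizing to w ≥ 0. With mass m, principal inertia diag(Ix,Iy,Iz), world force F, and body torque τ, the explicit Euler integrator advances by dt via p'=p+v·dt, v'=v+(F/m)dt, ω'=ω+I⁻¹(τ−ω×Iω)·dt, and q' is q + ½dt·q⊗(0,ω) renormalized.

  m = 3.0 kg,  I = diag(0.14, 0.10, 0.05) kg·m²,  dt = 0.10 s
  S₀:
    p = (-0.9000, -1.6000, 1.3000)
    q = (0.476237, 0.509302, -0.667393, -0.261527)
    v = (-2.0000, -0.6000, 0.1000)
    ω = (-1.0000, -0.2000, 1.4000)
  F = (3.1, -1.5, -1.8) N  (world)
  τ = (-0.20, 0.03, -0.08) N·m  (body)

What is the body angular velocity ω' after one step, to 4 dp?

ω' = (-1.1529, -0.0440, 1.2560)

(τ − ω×Iω)/I = (-1.5286, 1.5600, -1.4400)
ω' = ω + α·dt = (-1.1529, -0.0440, 1.2560)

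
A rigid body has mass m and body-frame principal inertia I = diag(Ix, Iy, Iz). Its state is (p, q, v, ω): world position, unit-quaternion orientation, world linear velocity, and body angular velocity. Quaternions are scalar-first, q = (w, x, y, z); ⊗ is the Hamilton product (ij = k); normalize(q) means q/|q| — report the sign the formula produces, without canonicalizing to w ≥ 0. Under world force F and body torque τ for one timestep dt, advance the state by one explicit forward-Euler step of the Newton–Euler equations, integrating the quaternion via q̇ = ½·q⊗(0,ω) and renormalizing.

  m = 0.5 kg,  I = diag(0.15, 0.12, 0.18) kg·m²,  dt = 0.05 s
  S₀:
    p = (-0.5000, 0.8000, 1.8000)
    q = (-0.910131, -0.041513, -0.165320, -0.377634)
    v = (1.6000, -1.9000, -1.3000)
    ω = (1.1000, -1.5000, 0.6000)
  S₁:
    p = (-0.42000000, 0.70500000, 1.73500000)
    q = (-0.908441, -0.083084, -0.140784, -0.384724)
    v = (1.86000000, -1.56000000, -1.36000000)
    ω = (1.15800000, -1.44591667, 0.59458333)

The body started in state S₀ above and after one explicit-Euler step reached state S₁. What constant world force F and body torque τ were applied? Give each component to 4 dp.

v₁ − v₀ = (0.26000000, 0.34000000, -0.06000000)
m·(v₁−v₀)/dt = (2.6000, 3.4000, -0.6000)
ω₁ − ω₀ = (0.05800000, 0.05408333, -0.00541667)
gyro term ω₀×Iω₀ = (-0.0540, -0.0198, 0.0495)
τ = I·(Δω/dt) + ω₀×(Iω₀) = (0.1200, 0.1100, 0.0300)

F = (2.6000, 3.4000, -0.6000)
τ = (0.1200, 0.1100, 0.0300)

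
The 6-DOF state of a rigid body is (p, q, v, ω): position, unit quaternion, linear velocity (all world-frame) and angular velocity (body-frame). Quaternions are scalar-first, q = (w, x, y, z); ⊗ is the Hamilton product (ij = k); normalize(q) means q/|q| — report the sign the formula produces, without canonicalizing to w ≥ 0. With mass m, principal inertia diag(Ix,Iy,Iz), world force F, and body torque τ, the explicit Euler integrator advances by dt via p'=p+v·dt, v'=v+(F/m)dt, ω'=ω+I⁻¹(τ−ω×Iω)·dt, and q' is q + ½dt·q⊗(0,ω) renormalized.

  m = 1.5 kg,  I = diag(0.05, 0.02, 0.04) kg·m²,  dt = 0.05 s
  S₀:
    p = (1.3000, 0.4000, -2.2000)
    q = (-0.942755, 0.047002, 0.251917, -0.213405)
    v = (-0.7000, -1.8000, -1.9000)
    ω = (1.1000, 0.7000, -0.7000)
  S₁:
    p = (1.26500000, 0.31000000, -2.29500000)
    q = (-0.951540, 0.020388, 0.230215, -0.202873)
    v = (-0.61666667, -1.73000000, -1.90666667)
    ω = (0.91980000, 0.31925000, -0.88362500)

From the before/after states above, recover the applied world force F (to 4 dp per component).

v₁ − v₀ = (0.08333333, 0.07000000, -0.00666667)
F = m·Δv/dt = (2.5000, 2.1000, -0.2000)

F = (2.5000, 2.1000, -0.2000)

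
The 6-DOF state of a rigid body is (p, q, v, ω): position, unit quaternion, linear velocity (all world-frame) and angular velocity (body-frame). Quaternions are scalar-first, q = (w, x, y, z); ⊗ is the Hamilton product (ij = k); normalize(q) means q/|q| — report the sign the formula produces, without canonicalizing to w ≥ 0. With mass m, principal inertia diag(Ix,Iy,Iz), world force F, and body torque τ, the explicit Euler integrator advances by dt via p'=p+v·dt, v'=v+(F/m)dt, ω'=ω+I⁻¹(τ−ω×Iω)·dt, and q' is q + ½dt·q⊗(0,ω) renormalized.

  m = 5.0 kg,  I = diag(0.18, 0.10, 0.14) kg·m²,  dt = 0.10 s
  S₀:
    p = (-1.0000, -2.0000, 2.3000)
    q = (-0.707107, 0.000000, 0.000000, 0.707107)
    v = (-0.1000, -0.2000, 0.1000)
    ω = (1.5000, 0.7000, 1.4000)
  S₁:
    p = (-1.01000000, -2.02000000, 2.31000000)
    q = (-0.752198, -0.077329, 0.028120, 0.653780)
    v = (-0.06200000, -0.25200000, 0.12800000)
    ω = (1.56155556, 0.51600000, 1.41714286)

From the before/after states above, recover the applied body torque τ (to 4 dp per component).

τ = (0.1500, -0.1000, -0.0600)

rate change Δω = (0.06155556, -0.18400000, 0.01714286)
τ = I·(Δω/dt) + ω₀×(Iω₀) = (0.1500, -0.1000, -0.0600)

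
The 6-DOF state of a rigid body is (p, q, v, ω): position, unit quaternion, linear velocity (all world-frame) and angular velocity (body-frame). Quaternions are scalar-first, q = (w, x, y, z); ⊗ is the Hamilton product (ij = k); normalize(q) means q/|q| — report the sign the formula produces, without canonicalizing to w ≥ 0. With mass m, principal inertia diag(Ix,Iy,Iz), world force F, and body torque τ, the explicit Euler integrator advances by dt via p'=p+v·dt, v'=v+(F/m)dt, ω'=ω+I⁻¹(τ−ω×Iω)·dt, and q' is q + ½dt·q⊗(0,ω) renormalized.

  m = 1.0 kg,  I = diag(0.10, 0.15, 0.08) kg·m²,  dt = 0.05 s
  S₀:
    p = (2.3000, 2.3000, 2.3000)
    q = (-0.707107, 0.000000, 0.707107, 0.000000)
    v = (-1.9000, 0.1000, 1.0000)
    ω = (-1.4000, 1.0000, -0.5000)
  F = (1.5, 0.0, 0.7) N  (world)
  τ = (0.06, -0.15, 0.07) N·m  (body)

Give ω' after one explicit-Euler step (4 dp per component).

(τ − ω×Iω)/I = (0.2500, -1.0933, 1.7500)
ω' = ω + α·dt = (-1.3875, 0.9453, -0.4125)

ω' = (-1.3875, 0.9453, -0.4125)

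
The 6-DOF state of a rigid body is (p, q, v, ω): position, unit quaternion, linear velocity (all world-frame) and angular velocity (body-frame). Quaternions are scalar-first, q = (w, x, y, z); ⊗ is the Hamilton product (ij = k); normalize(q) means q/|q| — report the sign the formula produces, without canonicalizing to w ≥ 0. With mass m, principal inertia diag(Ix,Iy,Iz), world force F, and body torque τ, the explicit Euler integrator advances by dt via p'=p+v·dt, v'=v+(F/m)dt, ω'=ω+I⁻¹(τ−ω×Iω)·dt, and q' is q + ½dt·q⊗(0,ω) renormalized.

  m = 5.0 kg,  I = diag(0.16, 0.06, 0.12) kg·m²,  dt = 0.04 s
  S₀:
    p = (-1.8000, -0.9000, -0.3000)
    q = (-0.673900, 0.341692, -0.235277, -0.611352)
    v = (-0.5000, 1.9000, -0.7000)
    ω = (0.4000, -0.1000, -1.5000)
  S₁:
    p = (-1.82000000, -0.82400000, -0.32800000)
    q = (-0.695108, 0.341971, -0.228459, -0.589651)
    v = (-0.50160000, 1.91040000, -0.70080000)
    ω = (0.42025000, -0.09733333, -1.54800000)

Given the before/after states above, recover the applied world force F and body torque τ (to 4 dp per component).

Δω = ω₁−ω₀ = (0.02025000, 0.00266667, -0.04800000)
applied torque τ = (0.0900, -0.0200, -0.1400)
velocity change Δv = (-0.00160000, 0.01040000, -0.00080000)
applied force F = (-0.2000, 1.3000, -0.1000)

F = (-0.2000, 1.3000, -0.1000)
τ = (0.0900, -0.0200, -0.1400)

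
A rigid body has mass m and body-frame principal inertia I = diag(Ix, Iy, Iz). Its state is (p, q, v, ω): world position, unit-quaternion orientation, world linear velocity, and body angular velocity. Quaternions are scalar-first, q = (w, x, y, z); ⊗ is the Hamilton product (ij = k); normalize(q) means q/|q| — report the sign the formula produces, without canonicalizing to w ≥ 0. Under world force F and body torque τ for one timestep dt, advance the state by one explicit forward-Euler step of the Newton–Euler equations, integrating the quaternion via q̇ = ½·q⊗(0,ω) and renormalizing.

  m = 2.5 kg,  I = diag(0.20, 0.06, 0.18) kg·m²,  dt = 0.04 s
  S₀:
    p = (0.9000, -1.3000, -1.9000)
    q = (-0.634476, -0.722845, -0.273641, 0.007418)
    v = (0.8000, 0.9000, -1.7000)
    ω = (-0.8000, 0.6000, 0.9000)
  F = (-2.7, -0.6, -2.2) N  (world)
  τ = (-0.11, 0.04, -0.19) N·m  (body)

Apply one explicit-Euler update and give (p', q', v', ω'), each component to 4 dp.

p' = (0.9320, -1.2640, -1.9680)
q' = (-0.6427, -0.7174, -0.2683, -0.0170)
v' = (0.7568, 0.8904, -1.7352)
ω' = (-0.8350, 0.6363, 0.8428)

(τ − ω×Iω)/I = (-0.8740, 0.9067, -1.4289)
ω + α·dt = (-0.8350, 0.6363, 0.8428)
Hamilton product q⊗(0,ω) = (-0.4207676, 0.2568531, 0.2639405, -1.2236482)
q + ½dt·q⊗(0,ω), renormalized = (-0.6427, -0.7174, -0.2683, -0.0170)
a = (-1.0800, -0.2400, -0.8800)
p + v·dt = (0.9320, -1.2640, -1.9680)
v + (F/m)dt = (0.7568, 0.8904, -1.7352)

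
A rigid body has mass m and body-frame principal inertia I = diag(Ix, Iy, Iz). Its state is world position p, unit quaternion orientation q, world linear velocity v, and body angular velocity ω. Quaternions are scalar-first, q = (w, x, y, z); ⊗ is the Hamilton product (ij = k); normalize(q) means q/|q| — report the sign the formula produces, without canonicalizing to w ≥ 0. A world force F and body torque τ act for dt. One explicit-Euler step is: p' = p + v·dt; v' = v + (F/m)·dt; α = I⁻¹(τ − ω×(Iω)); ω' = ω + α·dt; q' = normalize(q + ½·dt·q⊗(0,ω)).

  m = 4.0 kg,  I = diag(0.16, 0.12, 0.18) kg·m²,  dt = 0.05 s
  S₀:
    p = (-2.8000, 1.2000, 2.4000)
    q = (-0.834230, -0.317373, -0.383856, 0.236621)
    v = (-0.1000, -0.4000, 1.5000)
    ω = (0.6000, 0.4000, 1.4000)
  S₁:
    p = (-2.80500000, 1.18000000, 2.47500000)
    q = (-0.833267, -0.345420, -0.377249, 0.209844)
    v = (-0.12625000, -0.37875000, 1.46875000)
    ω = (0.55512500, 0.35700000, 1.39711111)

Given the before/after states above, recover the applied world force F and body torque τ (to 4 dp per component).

Δv = v₁−v₀ = (-0.02625000, 0.02125000, -0.03125000)
m·(v₁−v₀)/dt = (-2.1000, 1.7000, -2.5000)
rate change Δω = (-0.04487500, -0.04300000, -0.00288889)
gyro term ω₀×Iω₀ = (0.0336, -0.0168, -0.0096)
applied torque τ = (-0.1100, -0.1200, -0.0200)

F = (-2.1000, 1.7000, -2.5000)
τ = (-0.1100, -0.1200, -0.0200)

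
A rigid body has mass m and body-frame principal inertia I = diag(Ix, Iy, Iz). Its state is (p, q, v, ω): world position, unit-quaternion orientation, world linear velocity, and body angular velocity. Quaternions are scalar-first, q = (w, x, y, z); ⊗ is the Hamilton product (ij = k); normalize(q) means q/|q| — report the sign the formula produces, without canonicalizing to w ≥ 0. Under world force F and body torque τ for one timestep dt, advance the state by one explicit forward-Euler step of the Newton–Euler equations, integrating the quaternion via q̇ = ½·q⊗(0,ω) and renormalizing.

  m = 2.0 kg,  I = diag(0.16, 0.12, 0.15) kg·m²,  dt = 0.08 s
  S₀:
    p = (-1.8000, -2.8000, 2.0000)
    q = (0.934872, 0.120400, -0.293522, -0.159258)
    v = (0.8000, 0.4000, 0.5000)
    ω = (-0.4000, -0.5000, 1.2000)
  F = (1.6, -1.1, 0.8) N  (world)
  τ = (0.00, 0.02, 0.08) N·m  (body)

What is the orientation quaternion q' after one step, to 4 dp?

2q̇ = q⊗(0,ω) = (0.0925086, -0.8058042, -0.5482128, 0.9442376)
updated quaternion q' = (0.9372, 0.0880, -0.3150, -0.1213)

q' = (0.9372, 0.0880, -0.3150, -0.1213)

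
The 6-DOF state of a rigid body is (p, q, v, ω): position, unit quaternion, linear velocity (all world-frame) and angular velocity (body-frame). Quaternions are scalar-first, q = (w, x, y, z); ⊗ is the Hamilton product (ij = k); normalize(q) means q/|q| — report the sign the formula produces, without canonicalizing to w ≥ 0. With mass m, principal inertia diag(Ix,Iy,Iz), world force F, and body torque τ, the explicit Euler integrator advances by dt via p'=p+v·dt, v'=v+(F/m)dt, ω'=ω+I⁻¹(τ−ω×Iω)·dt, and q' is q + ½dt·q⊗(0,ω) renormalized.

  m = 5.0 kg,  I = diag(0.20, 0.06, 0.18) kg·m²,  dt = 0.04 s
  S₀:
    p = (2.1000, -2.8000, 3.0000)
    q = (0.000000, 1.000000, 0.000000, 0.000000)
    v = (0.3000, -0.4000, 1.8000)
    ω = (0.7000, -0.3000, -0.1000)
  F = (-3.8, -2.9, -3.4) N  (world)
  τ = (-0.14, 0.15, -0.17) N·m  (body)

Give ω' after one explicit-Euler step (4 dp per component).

ω' = (0.6713, -0.1991, -0.1443)

α = I⁻¹(τ − ω×Iω) = (-0.7180, 2.5233, -1.1078)
new body rate ω' = (0.6713, -0.1991, -0.1443)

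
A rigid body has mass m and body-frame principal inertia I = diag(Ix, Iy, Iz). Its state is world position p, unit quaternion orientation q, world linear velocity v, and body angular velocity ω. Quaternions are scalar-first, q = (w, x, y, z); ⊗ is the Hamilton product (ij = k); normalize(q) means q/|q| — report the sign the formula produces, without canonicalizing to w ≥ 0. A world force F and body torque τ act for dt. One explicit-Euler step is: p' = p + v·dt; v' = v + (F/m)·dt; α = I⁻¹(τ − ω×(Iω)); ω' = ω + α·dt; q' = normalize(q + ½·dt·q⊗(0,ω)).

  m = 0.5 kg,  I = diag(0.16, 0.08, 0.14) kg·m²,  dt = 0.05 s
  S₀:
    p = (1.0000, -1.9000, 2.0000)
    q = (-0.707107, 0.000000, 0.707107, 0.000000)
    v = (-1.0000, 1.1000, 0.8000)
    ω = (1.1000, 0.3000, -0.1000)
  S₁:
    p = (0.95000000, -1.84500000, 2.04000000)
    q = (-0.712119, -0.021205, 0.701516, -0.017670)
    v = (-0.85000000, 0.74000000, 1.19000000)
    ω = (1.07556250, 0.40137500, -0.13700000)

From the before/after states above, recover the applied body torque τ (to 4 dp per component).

rate change Δω = (-0.02443750, 0.10137500, -0.03700000)
I·α + gyro = (-0.0800, 0.1600, -0.1300)

τ = (-0.0800, 0.1600, -0.1300)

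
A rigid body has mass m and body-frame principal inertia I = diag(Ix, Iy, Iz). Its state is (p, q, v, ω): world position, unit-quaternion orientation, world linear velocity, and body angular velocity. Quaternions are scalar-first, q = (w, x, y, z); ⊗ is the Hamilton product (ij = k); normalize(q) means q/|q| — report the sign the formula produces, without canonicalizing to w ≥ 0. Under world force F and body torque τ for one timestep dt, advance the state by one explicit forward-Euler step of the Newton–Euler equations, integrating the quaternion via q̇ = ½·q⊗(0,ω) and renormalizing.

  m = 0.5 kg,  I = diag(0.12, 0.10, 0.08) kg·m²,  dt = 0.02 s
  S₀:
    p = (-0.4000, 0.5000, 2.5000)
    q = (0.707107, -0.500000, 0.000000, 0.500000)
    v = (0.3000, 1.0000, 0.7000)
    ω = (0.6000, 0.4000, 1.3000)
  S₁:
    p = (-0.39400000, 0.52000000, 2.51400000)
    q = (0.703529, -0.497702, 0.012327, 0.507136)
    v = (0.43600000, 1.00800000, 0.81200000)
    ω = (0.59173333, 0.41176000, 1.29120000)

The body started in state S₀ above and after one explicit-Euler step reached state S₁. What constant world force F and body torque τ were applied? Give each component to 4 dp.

F = (3.4000, 0.2000, 2.8000)
τ = (-0.0600, 0.0900, -0.0400)

Δω = ω₁−ω₀ = (-0.00826667, 0.01176000, -0.00880000)
gyro term ω₀×Iω₀ = (-0.0104, 0.0312, -0.0048)
τ = I·(Δω/dt) + ω₀×(Iω₀) = (-0.0600, 0.0900, -0.0400)
v₁ − v₀ = (0.13600000, 0.00800000, 0.11200000)
m·(v₁−v₀)/dt = (3.4000, 0.2000, 2.8000)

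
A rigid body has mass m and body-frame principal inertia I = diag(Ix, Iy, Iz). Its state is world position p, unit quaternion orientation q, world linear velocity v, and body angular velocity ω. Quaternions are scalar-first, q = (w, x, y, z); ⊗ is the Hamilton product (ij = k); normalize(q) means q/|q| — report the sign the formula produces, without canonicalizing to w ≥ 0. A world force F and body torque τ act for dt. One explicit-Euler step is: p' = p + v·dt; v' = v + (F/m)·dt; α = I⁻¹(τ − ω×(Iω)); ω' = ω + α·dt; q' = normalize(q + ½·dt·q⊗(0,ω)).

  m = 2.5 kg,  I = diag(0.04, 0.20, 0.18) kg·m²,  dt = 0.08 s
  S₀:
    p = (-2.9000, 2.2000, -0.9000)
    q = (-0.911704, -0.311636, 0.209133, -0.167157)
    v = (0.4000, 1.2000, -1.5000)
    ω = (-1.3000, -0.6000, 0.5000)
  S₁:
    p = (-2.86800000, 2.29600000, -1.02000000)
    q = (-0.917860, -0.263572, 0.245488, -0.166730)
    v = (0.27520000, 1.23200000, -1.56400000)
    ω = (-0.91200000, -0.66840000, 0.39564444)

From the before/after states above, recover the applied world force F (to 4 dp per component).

F = (-3.9000, 1.0000, -2.0000)

v₁ − v₀ = (-0.12480000, 0.03200000, -0.06400000)
m·(v₁−v₀)/dt = (-3.9000, 1.0000, -2.0000)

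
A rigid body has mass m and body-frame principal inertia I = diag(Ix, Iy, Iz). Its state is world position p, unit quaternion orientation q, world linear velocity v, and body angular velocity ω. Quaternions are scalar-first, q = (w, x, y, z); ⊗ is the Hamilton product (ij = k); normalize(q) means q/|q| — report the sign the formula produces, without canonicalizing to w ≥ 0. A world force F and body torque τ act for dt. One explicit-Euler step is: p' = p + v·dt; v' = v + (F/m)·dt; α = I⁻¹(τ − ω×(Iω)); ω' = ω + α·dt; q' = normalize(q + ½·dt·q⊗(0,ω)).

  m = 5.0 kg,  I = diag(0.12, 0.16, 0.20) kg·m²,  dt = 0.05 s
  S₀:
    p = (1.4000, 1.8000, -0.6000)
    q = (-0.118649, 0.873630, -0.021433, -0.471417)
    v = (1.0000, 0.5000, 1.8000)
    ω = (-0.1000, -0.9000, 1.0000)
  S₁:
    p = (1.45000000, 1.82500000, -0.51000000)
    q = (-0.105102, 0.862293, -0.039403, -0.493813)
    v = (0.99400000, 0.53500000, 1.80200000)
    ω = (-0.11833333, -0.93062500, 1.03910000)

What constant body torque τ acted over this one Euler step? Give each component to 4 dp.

τ = (-0.0800, -0.0900, 0.1600)

ω₁ − ω₀ = (-0.01833333, -0.03062500, 0.03910000)
ω₀×(Iω₀) = (-0.0360, 0.0080, 0.0036)
applied torque τ = (-0.0800, -0.0900, 0.1600)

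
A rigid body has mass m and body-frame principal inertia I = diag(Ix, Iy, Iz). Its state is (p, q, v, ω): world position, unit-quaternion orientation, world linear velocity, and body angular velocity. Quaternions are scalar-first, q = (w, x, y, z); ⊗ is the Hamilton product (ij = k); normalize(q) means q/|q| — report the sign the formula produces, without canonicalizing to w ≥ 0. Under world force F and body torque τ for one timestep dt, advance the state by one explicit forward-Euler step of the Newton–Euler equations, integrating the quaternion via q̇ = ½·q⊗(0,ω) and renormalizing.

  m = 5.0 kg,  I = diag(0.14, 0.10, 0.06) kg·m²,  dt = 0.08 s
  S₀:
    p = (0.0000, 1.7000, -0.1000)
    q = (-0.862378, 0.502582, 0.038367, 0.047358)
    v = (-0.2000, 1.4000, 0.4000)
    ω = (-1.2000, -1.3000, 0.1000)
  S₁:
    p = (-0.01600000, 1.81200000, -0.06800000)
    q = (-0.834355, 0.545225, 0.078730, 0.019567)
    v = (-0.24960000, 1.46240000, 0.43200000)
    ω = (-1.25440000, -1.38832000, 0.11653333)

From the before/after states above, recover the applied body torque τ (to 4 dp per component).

τ = (-0.0900, -0.1200, -0.0500)

rate change Δω = (-0.05440000, -0.08832000, 0.01653333)
ω₀×(Iω₀) = (0.0052, -0.0096, -0.0624)
τ = I·(Δω/dt) + ω₀×(Iω₀) = (-0.0900, -0.1200, -0.0500)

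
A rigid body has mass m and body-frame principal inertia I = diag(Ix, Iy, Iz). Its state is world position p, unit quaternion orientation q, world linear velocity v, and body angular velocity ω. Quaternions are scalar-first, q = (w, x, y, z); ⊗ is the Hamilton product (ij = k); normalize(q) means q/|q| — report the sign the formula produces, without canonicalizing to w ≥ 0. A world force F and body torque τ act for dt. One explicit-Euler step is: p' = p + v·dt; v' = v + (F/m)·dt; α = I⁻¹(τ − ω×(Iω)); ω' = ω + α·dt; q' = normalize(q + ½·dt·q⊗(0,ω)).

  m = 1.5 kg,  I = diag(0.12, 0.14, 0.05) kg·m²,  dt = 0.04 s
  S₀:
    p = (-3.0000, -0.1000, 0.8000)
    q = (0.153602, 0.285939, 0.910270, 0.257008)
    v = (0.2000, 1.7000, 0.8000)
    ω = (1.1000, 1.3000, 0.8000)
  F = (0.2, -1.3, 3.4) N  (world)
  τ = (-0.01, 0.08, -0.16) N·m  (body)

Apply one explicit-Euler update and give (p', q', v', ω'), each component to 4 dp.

p' = (-2.9920, -0.0320, 0.8320)
q' = (0.1194, 0.2970, 0.9147, 0.2467)
v' = (0.2053, 1.6653, 0.8907)
ω' = (1.1279, 1.3053, 0.6491)

new position p' = (-2.9920, -0.0320, 0.8320)
new velocity v' = (0.2053, 1.6653, 0.8907)
precession coupling ω×(Iω) = (-0.0936, 0.0616, 0.0286)
α = I⁻¹(τ − ω×Iω) = (0.6967, 0.1314, -3.7720)
ω + α·dt = (1.1279, 1.3053, 0.6491)
2q̇ = q⊗(0,ω) = (-1.7034903, 0.5630678, 0.2536402, -0.5066947)
q + ½dt·q⊗(0,ω), renormalized = (0.1194, 0.2970, 0.9147, 0.2467)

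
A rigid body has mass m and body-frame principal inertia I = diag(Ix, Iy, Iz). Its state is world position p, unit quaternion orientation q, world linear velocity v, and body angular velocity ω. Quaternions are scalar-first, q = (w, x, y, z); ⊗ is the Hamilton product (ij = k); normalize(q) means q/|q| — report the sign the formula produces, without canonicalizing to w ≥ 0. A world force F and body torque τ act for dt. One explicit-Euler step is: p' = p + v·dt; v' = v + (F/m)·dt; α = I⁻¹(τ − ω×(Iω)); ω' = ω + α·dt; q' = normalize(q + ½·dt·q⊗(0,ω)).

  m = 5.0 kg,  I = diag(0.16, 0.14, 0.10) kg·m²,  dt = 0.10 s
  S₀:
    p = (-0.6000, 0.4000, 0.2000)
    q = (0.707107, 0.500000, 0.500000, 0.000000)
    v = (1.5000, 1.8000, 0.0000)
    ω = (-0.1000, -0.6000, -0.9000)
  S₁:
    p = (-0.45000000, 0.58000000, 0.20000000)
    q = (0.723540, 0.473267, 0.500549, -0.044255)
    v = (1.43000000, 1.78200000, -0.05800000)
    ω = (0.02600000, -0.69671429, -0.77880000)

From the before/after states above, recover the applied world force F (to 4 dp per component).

velocity change Δv = (-0.07000000, -0.01800000, -0.05800000)
m·(v₁−v₀)/dt = (-3.5000, -0.9000, -2.9000)

F = (-3.5000, -0.9000, -2.9000)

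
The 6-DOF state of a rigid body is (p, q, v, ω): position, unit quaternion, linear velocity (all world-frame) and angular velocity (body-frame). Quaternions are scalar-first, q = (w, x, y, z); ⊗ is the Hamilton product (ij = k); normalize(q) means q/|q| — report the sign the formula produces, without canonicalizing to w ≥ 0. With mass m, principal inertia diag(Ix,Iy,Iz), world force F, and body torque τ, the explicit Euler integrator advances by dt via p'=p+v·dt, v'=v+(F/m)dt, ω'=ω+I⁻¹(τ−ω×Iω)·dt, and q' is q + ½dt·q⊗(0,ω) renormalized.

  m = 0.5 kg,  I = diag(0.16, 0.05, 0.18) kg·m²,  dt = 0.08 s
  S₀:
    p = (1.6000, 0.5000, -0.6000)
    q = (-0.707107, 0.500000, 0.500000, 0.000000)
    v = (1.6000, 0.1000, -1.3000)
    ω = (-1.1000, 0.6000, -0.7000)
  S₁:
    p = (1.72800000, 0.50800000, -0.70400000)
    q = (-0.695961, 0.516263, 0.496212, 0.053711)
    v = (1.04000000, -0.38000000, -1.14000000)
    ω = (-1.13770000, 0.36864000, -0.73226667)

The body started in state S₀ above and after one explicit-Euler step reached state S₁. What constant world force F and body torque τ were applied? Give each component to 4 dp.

F = (-3.5000, -3.0000, 1.0000)
τ = (-0.1300, -0.1600, 0.0000)

Δω = ω₁−ω₀ = (-0.03770000, -0.23136000, -0.03226667)
precession coupling = (-0.0546, -0.0154, 0.0726)
I·α + gyro = (-0.1300, -0.1600, 0.0000)
Δv = v₁−v₀ = (-0.56000000, -0.48000000, 0.16000000)
F = m·Δv/dt = (-3.5000, -3.0000, 1.0000)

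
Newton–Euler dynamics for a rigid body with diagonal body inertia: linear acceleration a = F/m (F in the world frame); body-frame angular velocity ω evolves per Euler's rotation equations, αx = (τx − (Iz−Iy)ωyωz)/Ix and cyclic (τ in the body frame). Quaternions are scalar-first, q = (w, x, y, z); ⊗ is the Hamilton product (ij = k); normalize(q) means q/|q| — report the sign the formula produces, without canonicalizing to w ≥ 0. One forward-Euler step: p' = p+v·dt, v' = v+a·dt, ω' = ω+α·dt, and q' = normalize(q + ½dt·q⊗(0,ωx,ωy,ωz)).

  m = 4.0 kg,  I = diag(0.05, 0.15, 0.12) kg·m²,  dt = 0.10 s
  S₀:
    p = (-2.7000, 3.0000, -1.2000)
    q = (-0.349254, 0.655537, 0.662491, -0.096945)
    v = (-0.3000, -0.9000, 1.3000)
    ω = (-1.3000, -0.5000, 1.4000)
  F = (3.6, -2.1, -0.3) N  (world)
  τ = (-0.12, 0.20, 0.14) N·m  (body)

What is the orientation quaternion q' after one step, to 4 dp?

q' = (-0.2819, 0.7187, 0.6286, -0.0943)

q⊗(0,ω) = (1.3191666, 1.3330451, -0.6170963, 0.0445142)
q' = normalize(q + ½dt·q⊗(0,ω)) = (-0.2819, 0.7187, 0.6286, -0.0943)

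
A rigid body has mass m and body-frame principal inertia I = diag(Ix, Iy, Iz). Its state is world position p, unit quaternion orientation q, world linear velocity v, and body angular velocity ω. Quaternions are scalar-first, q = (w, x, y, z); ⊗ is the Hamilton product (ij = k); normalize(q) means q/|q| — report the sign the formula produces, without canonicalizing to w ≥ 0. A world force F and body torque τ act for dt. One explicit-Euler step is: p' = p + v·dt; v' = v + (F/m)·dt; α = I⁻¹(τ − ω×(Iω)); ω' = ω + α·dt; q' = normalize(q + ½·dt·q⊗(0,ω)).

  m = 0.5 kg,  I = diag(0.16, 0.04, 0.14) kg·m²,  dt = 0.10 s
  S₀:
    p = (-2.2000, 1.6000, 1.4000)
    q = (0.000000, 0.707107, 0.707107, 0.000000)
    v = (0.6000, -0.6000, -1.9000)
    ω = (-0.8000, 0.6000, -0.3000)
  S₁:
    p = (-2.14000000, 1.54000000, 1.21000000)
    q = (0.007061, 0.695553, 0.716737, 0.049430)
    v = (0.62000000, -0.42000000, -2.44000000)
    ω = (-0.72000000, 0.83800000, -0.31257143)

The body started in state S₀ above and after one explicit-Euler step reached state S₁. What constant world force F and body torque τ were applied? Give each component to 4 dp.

F = (0.1000, 0.9000, -2.7000)
τ = (0.1100, 0.1000, 0.0400)

rate change Δω = (0.08000000, 0.23800000, -0.01257143)
I·α + gyro = (0.1100, 0.1000, 0.0400)
Δv = v₁−v₀ = (0.02000000, 0.18000000, -0.54000000)
applied force F = (0.1000, 0.9000, -2.7000)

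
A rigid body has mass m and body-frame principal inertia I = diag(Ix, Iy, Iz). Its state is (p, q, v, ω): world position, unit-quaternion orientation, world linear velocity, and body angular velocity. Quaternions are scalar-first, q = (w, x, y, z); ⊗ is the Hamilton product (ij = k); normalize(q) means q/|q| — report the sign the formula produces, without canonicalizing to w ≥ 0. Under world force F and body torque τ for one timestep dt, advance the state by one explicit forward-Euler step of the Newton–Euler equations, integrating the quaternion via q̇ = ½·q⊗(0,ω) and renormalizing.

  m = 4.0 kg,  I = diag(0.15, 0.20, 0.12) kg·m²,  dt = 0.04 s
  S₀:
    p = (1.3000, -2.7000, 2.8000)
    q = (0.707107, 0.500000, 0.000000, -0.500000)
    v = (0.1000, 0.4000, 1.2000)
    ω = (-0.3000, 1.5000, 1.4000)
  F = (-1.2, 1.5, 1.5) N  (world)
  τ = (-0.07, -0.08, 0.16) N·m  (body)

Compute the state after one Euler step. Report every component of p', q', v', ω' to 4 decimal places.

a = (-0.3000, 0.3750, 0.3750)
p + v·dt = (1.3040, -2.6840, 2.8480)
v + (F/m)dt = (0.0880, 0.4150, 1.2150)
precession coupling ω×(Iω) = (-0.1680, -0.0126, -0.0225)
angular accel α = (0.6533, -0.3370, 1.5208)
ω + α·dt = (-0.2739, 1.4865, 1.4608)
Hamilton product q⊗(0,ω) = (0.8500000, 0.5378679, 0.5106605, 1.7399498)
q' = normalize(q + ½dt·q⊗(0,ω)) = (0.7235, 0.5103, 0.0102, -0.4648)

p' = (1.3040, -2.6840, 2.8480)
q' = (0.7235, 0.5103, 0.0102, -0.4648)
v' = (0.0880, 0.4150, 1.2150)
ω' = (-0.2739, 1.4865, 1.4608)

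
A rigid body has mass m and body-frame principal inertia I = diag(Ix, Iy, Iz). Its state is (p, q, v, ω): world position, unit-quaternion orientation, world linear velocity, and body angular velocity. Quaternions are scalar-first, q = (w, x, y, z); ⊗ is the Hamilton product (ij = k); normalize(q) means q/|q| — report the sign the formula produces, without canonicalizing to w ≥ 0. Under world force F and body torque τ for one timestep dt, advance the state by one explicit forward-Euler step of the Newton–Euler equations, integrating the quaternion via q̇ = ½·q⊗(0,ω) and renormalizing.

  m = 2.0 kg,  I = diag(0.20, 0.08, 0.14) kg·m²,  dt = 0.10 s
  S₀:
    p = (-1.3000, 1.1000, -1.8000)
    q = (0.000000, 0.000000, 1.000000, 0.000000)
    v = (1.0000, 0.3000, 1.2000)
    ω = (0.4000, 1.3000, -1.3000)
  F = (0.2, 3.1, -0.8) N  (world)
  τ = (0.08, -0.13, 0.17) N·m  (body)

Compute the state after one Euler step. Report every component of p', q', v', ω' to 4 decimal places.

α = I⁻¹(τ − ω×Iω) = (0.9070, -1.2350, 1.6600)
ω' = ω + α·dt = (0.4907, 1.1765, -1.1340)
2q̇ = q⊗(0,ω) = (-1.3000000, -1.3000000, 0.0000000, -0.4000000)
updated quaternion q' = (-0.0647, -0.0647, 0.9956, -0.0199)
p' = p + v·dt = (-1.2000, 1.1300, -1.6800)
v + (F/m)dt = (1.0100, 0.4550, 1.1600)

p' = (-1.2000, 1.1300, -1.6800)
q' = (-0.0647, -0.0647, 0.9956, -0.0199)
v' = (1.0100, 0.4550, 1.1600)
ω' = (0.4907, 1.1765, -1.1340)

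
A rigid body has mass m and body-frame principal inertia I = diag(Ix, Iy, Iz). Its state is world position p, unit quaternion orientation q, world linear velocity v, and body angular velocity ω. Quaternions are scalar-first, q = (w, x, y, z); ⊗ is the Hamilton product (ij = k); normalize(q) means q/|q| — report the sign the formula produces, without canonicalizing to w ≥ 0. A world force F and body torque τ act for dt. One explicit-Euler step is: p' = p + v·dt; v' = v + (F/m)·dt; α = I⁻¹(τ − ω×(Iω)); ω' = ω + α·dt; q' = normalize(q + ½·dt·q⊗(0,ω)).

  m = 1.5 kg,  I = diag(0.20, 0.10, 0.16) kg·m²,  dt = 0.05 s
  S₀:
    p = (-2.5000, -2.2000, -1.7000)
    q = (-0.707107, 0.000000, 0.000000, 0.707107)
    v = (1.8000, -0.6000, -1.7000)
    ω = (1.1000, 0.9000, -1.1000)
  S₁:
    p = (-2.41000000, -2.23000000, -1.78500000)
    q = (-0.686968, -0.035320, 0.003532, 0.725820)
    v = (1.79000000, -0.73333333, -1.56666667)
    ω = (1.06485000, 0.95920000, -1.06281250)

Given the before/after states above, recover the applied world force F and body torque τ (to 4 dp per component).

Δω = ω₁−ω₀ = (-0.03515000, 0.05920000, 0.03718750)
τ = I·(Δω/dt) + ω₀×(Iω₀) = (-0.2000, 0.0700, 0.0200)
velocity change Δv = (-0.01000000, -0.13333333, 0.13333333)
applied force F = (-0.3000, -4.0000, 4.0000)

F = (-0.3000, -4.0000, 4.0000)
τ = (-0.2000, 0.0700, 0.0200)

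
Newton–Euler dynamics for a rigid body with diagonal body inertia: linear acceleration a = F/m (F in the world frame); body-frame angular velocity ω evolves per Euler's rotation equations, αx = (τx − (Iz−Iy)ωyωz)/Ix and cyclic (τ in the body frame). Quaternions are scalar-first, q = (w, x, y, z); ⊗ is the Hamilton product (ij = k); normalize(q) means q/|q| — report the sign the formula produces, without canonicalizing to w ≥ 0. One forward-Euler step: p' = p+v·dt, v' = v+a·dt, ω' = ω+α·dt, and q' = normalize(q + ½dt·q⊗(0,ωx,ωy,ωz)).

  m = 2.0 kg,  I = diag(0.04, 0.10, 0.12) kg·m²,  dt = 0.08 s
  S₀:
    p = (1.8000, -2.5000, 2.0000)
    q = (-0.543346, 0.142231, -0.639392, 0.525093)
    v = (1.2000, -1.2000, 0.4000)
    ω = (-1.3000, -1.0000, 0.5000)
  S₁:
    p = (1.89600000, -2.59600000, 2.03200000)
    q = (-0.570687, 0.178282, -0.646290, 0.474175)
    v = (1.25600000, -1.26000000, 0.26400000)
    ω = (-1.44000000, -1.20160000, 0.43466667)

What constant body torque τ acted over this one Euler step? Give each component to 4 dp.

rate change Δω = (-0.14000000, -0.20160000, -0.06533333)
gyro term ω₀×Iω₀ = (-0.0100, 0.0520, 0.0780)
τ = I·(Δω/dt) + ω₀×(Iω₀) = (-0.0800, -0.2000, -0.0200)

τ = (-0.0800, -0.2000, -0.0200)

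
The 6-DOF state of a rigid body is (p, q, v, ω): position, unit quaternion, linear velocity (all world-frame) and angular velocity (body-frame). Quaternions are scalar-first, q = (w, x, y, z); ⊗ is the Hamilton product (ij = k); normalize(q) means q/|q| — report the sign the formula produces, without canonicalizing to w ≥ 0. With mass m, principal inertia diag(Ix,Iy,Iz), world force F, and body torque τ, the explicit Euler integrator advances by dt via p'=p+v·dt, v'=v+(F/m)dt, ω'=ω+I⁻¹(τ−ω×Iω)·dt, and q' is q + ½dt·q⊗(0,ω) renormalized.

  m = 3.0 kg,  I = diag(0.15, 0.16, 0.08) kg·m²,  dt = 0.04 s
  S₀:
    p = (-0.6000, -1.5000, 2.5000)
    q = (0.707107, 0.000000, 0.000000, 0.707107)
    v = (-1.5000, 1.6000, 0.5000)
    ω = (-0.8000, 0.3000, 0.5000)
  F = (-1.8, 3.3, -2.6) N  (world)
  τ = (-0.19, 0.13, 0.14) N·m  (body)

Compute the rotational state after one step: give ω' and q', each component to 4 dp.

ω×(Iω) gyroscopic = (-0.0120, -0.0280, -0.0024)
α = I⁻¹(τ − ω×Iω) = (-1.1867, 0.9875, 1.7800)
new body rate ω' = (-0.8475, 0.3395, 0.5712)
2q̇ = q⊗(0,ω) = (-0.3535535, -0.7778177, -0.3535535, 0.3535535)
q + ½dt·q⊗(0,ω), renormalized = (0.6999, -0.0156, -0.0071, 0.7140)

ω' = (-0.8475, 0.3395, 0.5712)
q' = (0.6999, -0.0156, -0.0071, 0.7140)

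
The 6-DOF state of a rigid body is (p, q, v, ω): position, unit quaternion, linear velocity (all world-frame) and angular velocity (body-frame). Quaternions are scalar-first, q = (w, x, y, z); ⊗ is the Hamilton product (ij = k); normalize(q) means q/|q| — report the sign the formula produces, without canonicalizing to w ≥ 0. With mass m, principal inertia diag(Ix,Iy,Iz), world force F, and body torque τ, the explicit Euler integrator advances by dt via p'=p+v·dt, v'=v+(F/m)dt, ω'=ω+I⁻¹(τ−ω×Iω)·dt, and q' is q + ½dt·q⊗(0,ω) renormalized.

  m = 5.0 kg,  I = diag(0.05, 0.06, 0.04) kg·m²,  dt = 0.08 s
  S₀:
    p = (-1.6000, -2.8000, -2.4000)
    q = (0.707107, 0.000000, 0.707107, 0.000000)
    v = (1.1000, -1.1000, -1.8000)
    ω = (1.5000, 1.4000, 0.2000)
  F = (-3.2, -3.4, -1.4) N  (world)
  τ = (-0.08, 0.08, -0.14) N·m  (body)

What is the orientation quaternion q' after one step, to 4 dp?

q' = (0.6653, 0.0479, 0.7442, -0.0366)

Hamilton product q⊗(0,ω) = (-0.9899498, 1.2020819, 0.9899498, -0.9192391)
updated quaternion q' = (0.6653, 0.0479, 0.7442, -0.0366)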